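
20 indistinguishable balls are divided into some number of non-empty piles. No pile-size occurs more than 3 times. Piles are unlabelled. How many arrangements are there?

320

A full systematic count gives 320.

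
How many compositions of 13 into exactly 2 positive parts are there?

A composition of 13 into 2 positive parts is chosen by placing 1 dividers among the 12 gaps between 13 units: C(12,1) = 12.

12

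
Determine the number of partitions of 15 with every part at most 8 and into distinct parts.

13

They are:
8 + 7
8 + 6 + 1
8 + 5 + 2
8 + 4 + 3
8 + 4 + 2 + 1
7 + 6 + 2
7 + 5 + 3
7 + 5 + 2 + 1
7 + 4 + 3 + 1
6 + 5 + 4
6 + 5 + 3 + 1
6 + 4 + 3 + 2
5 + 4 + 3 + 2 + 1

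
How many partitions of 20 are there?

627

There are 627 such partitions.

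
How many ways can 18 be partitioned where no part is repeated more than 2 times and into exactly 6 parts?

They are:
1,1,2,2,3,9
1,1,2,2,4,8
1,1,2,3,3,8
1,1,2,2,5,7
1,1,2,3,4,7
1,2,2,3,3,7
1,1,2,2,6,6
1,1,2,3,5,6
1,1,2,4,4,6
1,1,3,3,4,6
1,2,2,3,4,6
1,1,2,4,5,5
1,1,3,3,5,5
1,2,2,3,5,5
1,1,3,4,4,5
1,2,2,4,4,5
1,2,3,3,4,5
2,2,3,3,4,4
That's 18 in total.

18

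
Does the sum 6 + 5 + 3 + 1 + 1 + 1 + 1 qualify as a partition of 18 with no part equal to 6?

The parts sum to 18, and the condition 'no summand equals 6' is violated.

No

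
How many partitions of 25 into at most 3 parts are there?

65

There are too many to list fully; the first 12 (by largest part) are:
25
24,1
23,2
23,1,1
22,3
22,2,1
21,4
21,3,1
21,2,2
20,5
20,4,1
20,3,2
…and 53 more, for 65 total.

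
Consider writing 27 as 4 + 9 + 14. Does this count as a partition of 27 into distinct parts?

The parts sum to 27, and the condition 'all summands are distinct' holds.

Yes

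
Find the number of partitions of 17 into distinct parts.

There are too many to list fully; the first 12 (by largest part) are:
17
16, 1
15, 2
14, 3
14, 2, 1
13, 4
13, 3, 1
12, 5
12, 4, 1
12, 3, 2
11, 6
11, 5, 1
…and 26 more, for 38 total.

38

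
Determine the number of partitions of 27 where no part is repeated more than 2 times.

731

Counting exhaustively, 731 partitions satisfy the conditions.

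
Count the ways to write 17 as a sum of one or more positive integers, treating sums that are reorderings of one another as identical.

297

Systematic enumeration (by largest part, then next-largest, …) yields 297.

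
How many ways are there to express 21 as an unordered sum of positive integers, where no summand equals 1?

165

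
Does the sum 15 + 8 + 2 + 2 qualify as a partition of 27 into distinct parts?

The parts sum to 27, and the condition 'all summands are distinct' is violated.

No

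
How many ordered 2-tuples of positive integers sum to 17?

Place 1 bars in the 16 internal gaps of a row of 17 dots: C(16,1) = 16.

16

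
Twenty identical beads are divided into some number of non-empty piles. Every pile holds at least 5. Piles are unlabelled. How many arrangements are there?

13

Listing the qualifying partitions of 20:
20
15+5
14+6
13+7
12+8
11+9
10+10
10+5+5
9+6+5
8+7+5
8+6+6
7+7+6
5+5+5+5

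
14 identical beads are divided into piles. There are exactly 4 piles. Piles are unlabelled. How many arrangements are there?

The partitions of 14 that satisfy the conditions:
1 + 1 + 1 + 11
1 + 1 + 2 + 10
1 + 1 + 3 + 9
1 + 2 + 2 + 9
1 + 1 + 4 + 8
1 + 2 + 3 + 8
2 + 2 + 2 + 8
1 + 1 + 5 + 7
1 + 2 + 4 + 7
1 + 3 + 3 + 7
2 + 2 + 3 + 7
1 + 1 + 6 + 6
1 + 2 + 5 + 6
1 + 3 + 4 + 6
2 + 2 + 4 + 6
2 + 3 + 3 + 6
1 + 3 + 5 + 5
2 + 2 + 5 + 5
1 + 4 + 4 + 5
2 + 3 + 4 + 5
3 + 3 + 3 + 5
2 + 4 + 4 + 4
3 + 3 + 4 + 4
Counting gives 23.

23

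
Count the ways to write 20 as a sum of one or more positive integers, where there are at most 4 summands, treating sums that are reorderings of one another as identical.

108

Counting exhaustively, 108 partitions satisfy the conditions.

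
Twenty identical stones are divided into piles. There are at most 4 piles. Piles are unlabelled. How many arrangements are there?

A full systematic count gives 108.

108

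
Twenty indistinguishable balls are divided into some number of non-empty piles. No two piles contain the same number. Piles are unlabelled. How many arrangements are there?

There are too many to list fully; the first 12 (by largest part) are:
20
19,1
18,2
17,3
17,2,1
16,4
16,3,1
15,5
15,4,1
15,3,2
14,6
14,5,1
…and 52 more, for 64 total.

64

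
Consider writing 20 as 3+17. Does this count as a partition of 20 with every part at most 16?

The parts sum to 20, and the condition 'no summand exceeds 16' is violated.

No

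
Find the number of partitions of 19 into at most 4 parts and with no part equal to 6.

73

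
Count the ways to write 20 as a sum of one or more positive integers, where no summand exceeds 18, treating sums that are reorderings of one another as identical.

Enumerating by decreasing first part gives 625 partitions in all.

625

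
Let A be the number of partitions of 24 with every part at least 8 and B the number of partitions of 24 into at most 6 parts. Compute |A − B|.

Partitions of 24 with every part at least 8: 7.
Partitions of 24 into at most 6 parts: 532.
|7 − 532| = 525.

525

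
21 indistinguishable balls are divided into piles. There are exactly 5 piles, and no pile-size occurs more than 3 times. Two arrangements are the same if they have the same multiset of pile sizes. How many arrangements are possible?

96

A full systematic count gives 96.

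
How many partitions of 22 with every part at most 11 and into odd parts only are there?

70

There are too many to list fully; the first 12 (by largest part) are:
11+11
11+9+1+1
11+7+3+1
11+7+1+1+1+1
11+5+5+1
11+5+3+3
11+5+3+1+1+1
11+5+1+1+1+1+1+1
11+3+3+3+1+1
11+3+3+1+1+1+1+1
11+3+1+1+1+1+1+1+1+1
11+1+1+1+1+1+1+1+1+1+1+1
…and 58 more, for 70 total.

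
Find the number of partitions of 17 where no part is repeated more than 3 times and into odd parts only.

They are:
17
1 + 1 + 15
1 + 3 + 13
1 + 5 + 11
3 + 3 + 11
1 + 1 + 1 + 3 + 11
1 + 7 + 9
3 + 5 + 9
1 + 1 + 1 + 5 + 9
1 + 1 + 3 + 3 + 9
3 + 7 + 7
1 + 1 + 1 + 7 + 7
5 + 5 + 7
1 + 1 + 3 + 5 + 7
1 + 3 + 3 + 3 + 7
1 + 1 + 5 + 5 + 5
1 + 3 + 3 + 5 + 5
1 + 1 + 1 + 3 + 3 + 3 + 5

18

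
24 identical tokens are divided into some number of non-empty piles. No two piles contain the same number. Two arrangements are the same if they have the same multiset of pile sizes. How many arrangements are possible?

Direct enumeration gives 122 partitions.

122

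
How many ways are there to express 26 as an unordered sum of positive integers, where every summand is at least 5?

A partial list (first 12 by largest part):
26
21, 5
20, 6
19, 7
18, 8
17, 9
16, 10
16, 5, 5
15, 11
15, 6, 5
14, 12
14, 7, 5
…and 24 more, for 36 total.

36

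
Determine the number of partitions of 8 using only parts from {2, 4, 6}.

4

The partitions of 8 that satisfy the conditions:
6 + 2
4 + 4
4 + 2 + 2
2 + 2 + 2 + 2
Counting gives 4.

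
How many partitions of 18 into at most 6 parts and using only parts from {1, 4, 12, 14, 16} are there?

5

Enumerating:
16, 1, 1
14, 4
14, 1, 1, 1, 1
12, 4, 1, 1
4, 4, 4, 4, 1, 1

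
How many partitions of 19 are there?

Enumerating by decreasing first part gives 490 partitions in all.

490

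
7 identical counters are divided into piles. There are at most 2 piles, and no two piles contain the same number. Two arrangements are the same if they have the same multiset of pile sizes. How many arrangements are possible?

4

Listing the qualifying partitions of 7:
7
6 + 1
5 + 2
4 + 3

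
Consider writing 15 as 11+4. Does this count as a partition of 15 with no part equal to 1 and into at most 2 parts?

The parts sum to 15, and the condition 'no summand equals 1' holds; the condition 'there are at most 2 summands' holds.

Yes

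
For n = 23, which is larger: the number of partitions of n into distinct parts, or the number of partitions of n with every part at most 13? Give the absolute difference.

Partitions of 23 into distinct parts: 104.
Partitions of 23 with every part at most 13: 1158.
|104 − 1158| = 1054.

1054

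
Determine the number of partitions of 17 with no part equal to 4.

Systematic enumeration (by largest part, then next-largest, …) yields 196.

196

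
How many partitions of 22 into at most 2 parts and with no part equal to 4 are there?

11

The partitions of 22 that satisfy the conditions:
22
21,1
20,2
19,3
17,5
16,6
15,7
14,8
13,9
12,10
11,11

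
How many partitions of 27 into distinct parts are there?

192

There are 192 such partitions.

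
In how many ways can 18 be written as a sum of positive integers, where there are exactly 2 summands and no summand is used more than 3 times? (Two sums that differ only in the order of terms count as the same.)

9

Listing the qualifying partitions of 18:
1 + 17
2 + 16
3 + 15
4 + 14
5 + 13
6 + 12
7 + 11
8 + 10
9 + 9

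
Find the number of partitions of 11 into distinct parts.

12

They are:
11
10,1
9,2
8,3
8,2,1
7,4
7,3,1
6,5
6,4,1
6,3,2
5,4,2
5,3,2,1
That's 12 in total.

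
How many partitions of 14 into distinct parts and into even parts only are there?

5

They are:
14
2,12
4,10
6,8
2,4,8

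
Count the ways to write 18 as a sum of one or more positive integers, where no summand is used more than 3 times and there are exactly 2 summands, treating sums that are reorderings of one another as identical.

9

The partitions of 18 that satisfy the conditions:
1,17
2,16
3,15
4,14
5,13
6,12
7,11
8,10
9,9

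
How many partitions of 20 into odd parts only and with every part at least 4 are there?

4

The partitions of 20 that satisfy the conditions:
15, 5
13, 7
11, 9
5, 5, 5, 5
Counting gives 4.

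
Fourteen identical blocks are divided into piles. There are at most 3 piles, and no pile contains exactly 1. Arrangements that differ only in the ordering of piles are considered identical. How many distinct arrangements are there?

They are:
14
12,2
11,3
10,4
10,2,2
9,5
9,3,2
8,6
8,4,2
8,3,3
7,7
7,5,2
7,4,3
6,6,2
6,5,3
6,4,4
5,5,4
Counting gives 17.

17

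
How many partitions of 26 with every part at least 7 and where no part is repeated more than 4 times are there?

Enumerating:
26
19, 7
18, 8
17, 9
16, 10
15, 11
14, 12
13, 13
12, 7, 7
11, 8, 7
10, 9, 7
10, 8, 8
9, 9, 8
Counting gives 13.

13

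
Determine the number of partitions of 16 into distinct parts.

32

A partial list (first 12 by largest part):
16
15+1
14+2
13+3
13+2+1
12+4
12+3+1
11+5
11+4+1
11+3+2
10+6
10+5+1
…and 20 more, for 32 total.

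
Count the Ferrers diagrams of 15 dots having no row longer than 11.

Enumerating by decreasing first part gives 169 partitions in all.

169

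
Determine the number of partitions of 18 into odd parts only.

A partial list (first 12 by largest part):
1,17
3,15
1,1,1,15
5,13
1,1,3,13
1,1,1,1,1,13
7,11
1,1,5,11
1,3,3,11
1,1,1,1,3,11
1,1,1,1,1,1,1,11
9,9
…and 34 more, for 46 total.

46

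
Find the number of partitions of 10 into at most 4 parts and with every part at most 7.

19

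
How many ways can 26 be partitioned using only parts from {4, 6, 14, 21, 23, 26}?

The partitions of 26 that satisfy the conditions:
26
14 + 6 + 6
14 + 4 + 4 + 4
6 + 6 + 6 + 4 + 4
6 + 4 + 4 + 4 + 4 + 4

5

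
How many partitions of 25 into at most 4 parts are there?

There are 185 such partitions.

185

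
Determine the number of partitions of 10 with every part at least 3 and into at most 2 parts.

4

The partitions of 10 that satisfy the conditions:
10
7, 3
6, 4
5, 5
That's 4 in total.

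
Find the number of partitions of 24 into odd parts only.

There are 122 such partitions.

122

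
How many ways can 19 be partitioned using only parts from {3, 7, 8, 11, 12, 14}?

4

Listing the qualifying partitions of 19:
7 + 12
8 + 11
3 + 8 + 8
3 + 3 + 3 + 3 + 7
That's 4 in total.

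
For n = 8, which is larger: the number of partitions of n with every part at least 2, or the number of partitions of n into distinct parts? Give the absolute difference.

1

Partitions of 8 with every part at least 2: 7.
Partitions of 8 into distinct parts: 6.
|7 − 6| = 1.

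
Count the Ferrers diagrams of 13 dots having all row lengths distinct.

Listing the qualifying partitions of 13:
13
1+12
2+11
3+10
1+2+10
4+9
1+3+9
5+8
1+4+8
2+3+8
6+7
1+5+7
2+4+7
1+2+3+7
2+5+6
3+4+6
1+2+4+6
1+3+4+5

18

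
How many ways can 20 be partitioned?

Enumerating by decreasing first part gives 627 partitions in all.

627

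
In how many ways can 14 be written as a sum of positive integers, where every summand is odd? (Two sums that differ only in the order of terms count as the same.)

22

Listing the qualifying partitions of 14:
13,1
11,3
11,1,1,1
9,5
9,3,1,1
9,1,1,1,1,1
7,7
7,5,1,1
7,3,3,1
7,3,1,1,1,1
7,1,1,1,1,1,1,1
5,5,3,1
5,5,1,1,1,1
5,3,3,3
5,3,3,1,1,1
5,3,1,1,1,1,1,1
5,1,1,1,1,1,1,1,1,1
3,3,3,3,1,1
3,3,3,1,1,1,1,1
3,3,1,1,1,1,1,1,1,1
3,1,1,1,1,1,1,1,1,1,1,1
1,1,1,1,1,1,1,1,1,1,1,1,1,1
That's 22 in total.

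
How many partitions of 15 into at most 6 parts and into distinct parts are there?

27

A partial list (first 12 by largest part):
15
14, 1
13, 2
12, 3
12, 2, 1
11, 4
11, 3, 1
10, 5
10, 4, 1
10, 3, 2
9, 6
9, 5, 1
…and 15 more, for 27 total.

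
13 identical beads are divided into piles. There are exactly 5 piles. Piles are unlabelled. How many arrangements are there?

18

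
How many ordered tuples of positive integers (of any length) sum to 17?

The number of compositions of n is 2^(n−1); here 2^16 = 65536.

65536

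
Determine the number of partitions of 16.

231

Systematic enumeration (by largest part, then next-largest, …) yields 231.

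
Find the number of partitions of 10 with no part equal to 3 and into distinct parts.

The partitions of 10 that satisfy the conditions:
10
1+9
2+8
1+2+7
4+6
1+4+5
Counting gives 6.

6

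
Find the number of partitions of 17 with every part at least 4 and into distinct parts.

8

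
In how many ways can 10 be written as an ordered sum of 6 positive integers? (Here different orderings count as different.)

126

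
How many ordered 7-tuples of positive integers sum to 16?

5005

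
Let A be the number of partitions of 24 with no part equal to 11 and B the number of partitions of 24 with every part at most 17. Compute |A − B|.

Partitions of 24 with no part equal to 11: 1474.
Partitions of 24 with every part at most 17: 1545.
|1474 − 1545| = 71.

71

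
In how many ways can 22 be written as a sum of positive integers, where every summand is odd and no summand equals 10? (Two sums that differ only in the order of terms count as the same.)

Systematic enumeration (by largest part, then next-largest, …) yields 89.

89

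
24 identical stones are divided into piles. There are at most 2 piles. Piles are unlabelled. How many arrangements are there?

13

Listing the qualifying partitions of 24:
24
23,1
22,2
21,3
20,4
19,5
18,6
17,7
16,8
15,9
14,10
13,11
12,12
Counting gives 13.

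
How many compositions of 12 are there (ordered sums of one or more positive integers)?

There are 11 gaps and each independently is a cut or not, giving 2^11 = 2048.

2048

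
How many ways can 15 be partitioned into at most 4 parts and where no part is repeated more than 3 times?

54

A partial list (first 12 by largest part):
15
1+14
2+13
1+1+13
3+12
1+2+12
1+1+1+12
4+11
1+3+11
2+2+11
1+1+2+11
5+10
…and 42 more, for 54 total.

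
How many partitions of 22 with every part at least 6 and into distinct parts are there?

Enumerating:
22
6, 16
7, 15
8, 14
9, 13
10, 12
6, 7, 9
Counting gives 7.

7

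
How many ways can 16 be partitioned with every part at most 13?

227

A full systematic count gives 227.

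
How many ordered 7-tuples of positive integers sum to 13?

924

Equivalently, choose which 6 of the 12 gaps become plus signs: C(12,6) = 924.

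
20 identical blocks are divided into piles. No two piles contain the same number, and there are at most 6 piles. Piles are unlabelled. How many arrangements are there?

64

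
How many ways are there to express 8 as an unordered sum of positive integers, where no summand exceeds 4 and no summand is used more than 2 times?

The partitions of 8 that satisfy the conditions:
4 + 4
4 + 3 + 1
4 + 2 + 2
4 + 2 + 1 + 1
3 + 3 + 2
3 + 3 + 1 + 1
3 + 2 + 2 + 1

7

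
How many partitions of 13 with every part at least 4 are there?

Enumerating:
13
4, 9
5, 8
6, 7
4, 4, 5

5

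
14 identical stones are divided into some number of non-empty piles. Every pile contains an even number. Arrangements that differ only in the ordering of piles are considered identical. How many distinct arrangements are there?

15

The partitions of 14 that satisfy the conditions:
14
12,2
10,4
10,2,2
8,6
8,4,2
8,2,2,2
6,6,2
6,4,4
6,4,2,2
6,2,2,2,2
4,4,4,2
4,4,2,2,2
4,2,2,2,2,2
2,2,2,2,2,2,2
That's 15 in total.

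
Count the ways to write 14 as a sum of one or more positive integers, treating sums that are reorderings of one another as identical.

135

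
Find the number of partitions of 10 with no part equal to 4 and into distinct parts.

The partitions of 10 that satisfy the conditions:
10
9+1
8+2
7+3
7+2+1
6+3+1
5+3+2

7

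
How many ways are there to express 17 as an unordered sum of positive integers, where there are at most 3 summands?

33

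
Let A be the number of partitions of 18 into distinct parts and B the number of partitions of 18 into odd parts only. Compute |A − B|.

0

Partitions of 18 into distinct parts: 46.
Partitions of 18 into odd parts only: 46.
|46 − 46| = 0.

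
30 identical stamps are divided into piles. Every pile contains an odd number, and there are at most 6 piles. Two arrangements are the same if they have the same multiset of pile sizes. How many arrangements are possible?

105

There are 105 such partitions.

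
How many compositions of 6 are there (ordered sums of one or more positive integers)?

32

The number of compositions of n is 2^(n−1); here 2^5 = 32.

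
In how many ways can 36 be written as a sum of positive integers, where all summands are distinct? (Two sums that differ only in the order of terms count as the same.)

668

Direct enumeration gives 668 partitions.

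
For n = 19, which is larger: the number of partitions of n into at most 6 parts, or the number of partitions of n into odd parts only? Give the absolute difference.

181

Partitions of 19 into at most 6 parts: 235.
Partitions of 19 into odd parts only: 54.
|235 − 54| = 181.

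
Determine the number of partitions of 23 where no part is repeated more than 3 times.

592

Enumerating by decreasing first part gives 592 partitions in all.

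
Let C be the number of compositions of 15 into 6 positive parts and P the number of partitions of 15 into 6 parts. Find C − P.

Ordered (compositions into 6 parts): C(14,5) = 2002.
Partitions of 15 into exactly 6 parts: 26.
Difference: 2002 − 26 = 1976.

1976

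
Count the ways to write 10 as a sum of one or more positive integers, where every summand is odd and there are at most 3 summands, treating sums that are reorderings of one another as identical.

They are:
1,9
3,7
5,5
That's 3 in total.

3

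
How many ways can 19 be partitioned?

490

Direct enumeration gives 490 partitions.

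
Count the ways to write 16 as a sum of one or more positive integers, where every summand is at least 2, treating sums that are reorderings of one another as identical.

55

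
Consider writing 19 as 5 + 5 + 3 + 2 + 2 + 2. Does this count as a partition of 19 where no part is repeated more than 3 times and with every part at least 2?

The parts sum to 19, and the condition 'no summand is used more than 3 times' holds; the condition 'every summand is at least 2' holds.

Yes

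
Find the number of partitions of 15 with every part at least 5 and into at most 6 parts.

5

Enumerating:
15
5+10
6+9
7+8
5+5+5
That's 5 in total.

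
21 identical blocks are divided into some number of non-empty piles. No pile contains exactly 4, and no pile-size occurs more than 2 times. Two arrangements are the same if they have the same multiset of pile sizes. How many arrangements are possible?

A full systematic count gives 146.

146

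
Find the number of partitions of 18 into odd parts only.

46

There are too many to list fully; the first 12 (by largest part) are:
17,1
15,3
15,1,1,1
13,5
13,3,1,1
13,1,1,1,1,1
11,7
11,5,1,1
11,3,3,1
11,3,1,1,1,1
11,1,1,1,1,1,1,1
9,9
…and 34 more, for 46 total.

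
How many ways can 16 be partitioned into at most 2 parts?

9

They are:
16
1, 15
2, 14
3, 13
4, 12
5, 11
6, 10
7, 9
8, 8
That's 9 in total.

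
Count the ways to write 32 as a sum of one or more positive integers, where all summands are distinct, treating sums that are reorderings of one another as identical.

Systematic enumeration (by largest part, then next-largest, …) yields 390.

390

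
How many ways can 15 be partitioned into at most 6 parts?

110

Direct enumeration gives 110 partitions.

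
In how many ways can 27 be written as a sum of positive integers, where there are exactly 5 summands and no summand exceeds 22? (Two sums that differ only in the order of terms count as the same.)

Direct enumeration gives 254 partitions.

254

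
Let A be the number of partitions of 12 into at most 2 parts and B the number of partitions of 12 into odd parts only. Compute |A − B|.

Partitions of 12 into at most 2 parts: 7.
Partitions of 12 into odd parts only: 15.
|7 − 15| = 8.

8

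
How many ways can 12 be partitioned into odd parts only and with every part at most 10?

14

The partitions of 12 that satisfy the conditions:
9 + 3
9 + 1 + 1 + 1
7 + 5
7 + 3 + 1 + 1
7 + 1 + 1 + 1 + 1 + 1
5 + 5 + 1 + 1
5 + 3 + 3 + 1
5 + 3 + 1 + 1 + 1 + 1
5 + 1 + 1 + 1 + 1 + 1 + 1 + 1
3 + 3 + 3 + 3
3 + 3 + 3 + 1 + 1 + 1
3 + 3 + 1 + 1 + 1 + 1 + 1 + 1
3 + 1 + 1 + 1 + 1 + 1 + 1 + 1 + 1 + 1
1 + 1 + 1 + 1 + 1 + 1 + 1 + 1 + 1 + 1 + 1 + 1
Counting gives 14.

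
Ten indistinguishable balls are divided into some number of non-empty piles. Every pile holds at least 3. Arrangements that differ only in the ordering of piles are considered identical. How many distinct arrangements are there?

They are:
10
3,7
4,6
5,5
3,3,4

5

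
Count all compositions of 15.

16384

Each of the 14 gaps between 15 units is either a break or not: 2^14 = 16384.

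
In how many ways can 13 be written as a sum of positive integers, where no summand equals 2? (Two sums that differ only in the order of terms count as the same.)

A partial list (first 12 by largest part):
13
1+12
1+1+11
3+10
1+1+1+10
4+9
1+3+9
1+1+1+1+9
5+8
1+4+8
1+1+3+8
1+1+1+1+1+8
…and 33 more, for 45 total.

45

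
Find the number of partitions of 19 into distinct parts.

54

A partial list (first 12 by largest part):
19
1 + 18
2 + 17
3 + 16
1 + 2 + 16
4 + 15
1 + 3 + 15
5 + 14
1 + 4 + 14
2 + 3 + 14
6 + 13
1 + 5 + 13
…and 42 more, for 54 total.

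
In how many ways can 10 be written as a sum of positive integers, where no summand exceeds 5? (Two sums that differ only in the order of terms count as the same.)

A partial list (first 12 by largest part):
5,5
5,4,1
5,3,2
5,3,1,1
5,2,2,1
5,2,1,1,1
5,1,1,1,1,1
4,4,2
4,4,1,1
4,3,3
4,3,2,1
4,3,1,1,1
…and 18 more, for 30 total.

30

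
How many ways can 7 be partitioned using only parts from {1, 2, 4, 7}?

The partitions of 7 that satisfy the conditions:
7
1 + 2 + 4
1 + 1 + 1 + 4
1 + 2 + 2 + 2
1 + 1 + 1 + 2 + 2
1 + 1 + 1 + 1 + 1 + 2
1 + 1 + 1 + 1 + 1 + 1 + 1

7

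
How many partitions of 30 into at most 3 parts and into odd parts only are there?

8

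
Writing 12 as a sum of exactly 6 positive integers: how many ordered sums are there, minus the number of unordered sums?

451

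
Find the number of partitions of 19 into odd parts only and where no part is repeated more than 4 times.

30

A partial list (first 12 by largest part):
19
17+1+1
15+3+1
15+1+1+1+1
13+5+1
13+3+3
13+3+1+1+1
11+7+1
11+5+3
11+5+1+1+1
11+3+3+1+1
9+9+1
…and 18 more, for 30 total.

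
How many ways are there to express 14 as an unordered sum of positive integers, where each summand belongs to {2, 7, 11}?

2

The partitions of 14 that satisfy the conditions:
7,7
2,2,2,2,2,2,2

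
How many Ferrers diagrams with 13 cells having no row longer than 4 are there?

There are too many to list fully; the first 12 (by largest part) are:
4 + 4 + 4 + 1
4 + 4 + 3 + 2
4 + 4 + 3 + 1 + 1
4 + 4 + 2 + 2 + 1
4 + 4 + 2 + 1 + 1 + 1
4 + 4 + 1 + 1 + 1 + 1 + 1
4 + 3 + 3 + 3
4 + 3 + 3 + 2 + 1
4 + 3 + 3 + 1 + 1 + 1
4 + 3 + 2 + 2 + 2
4 + 3 + 2 + 2 + 1 + 1
4 + 3 + 2 + 1 + 1 + 1 + 1
…and 27 more, for 39 total.

39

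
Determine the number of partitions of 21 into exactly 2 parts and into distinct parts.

10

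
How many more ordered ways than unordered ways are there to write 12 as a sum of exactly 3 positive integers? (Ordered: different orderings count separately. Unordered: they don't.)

43

Compositions: C(11,2) = 55.
Unordered (partitions into 3 parts): 12.
Difference: 55 − 12 = 43.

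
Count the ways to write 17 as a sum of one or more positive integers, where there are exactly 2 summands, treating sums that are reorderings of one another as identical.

Enumerating:
16,1
15,2
14,3
13,4
12,5
11,6
10,7
9,8

8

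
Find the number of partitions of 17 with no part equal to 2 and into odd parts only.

A partial list (first 12 by largest part):
17
1 + 1 + 15
1 + 3 + 13
1 + 1 + 1 + 1 + 13
1 + 5 + 11
3 + 3 + 11
1 + 1 + 1 + 3 + 11
1 + 1 + 1 + 1 + 1 + 1 + 11
1 + 7 + 9
3 + 5 + 9
1 + 1 + 1 + 5 + 9
1 + 1 + 3 + 3 + 9
…and 26 more, for 38 total.

38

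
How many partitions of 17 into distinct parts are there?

38

There are too many to list fully; the first 12 (by largest part) are:
17
16 + 1
15 + 2
14 + 3
14 + 2 + 1
13 + 4
13 + 3 + 1
12 + 5
12 + 4 + 1
12 + 3 + 2
11 + 6
11 + 5 + 1
…and 26 more, for 38 total.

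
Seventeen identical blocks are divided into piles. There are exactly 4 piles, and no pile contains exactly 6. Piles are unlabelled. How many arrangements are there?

29

There are too many to list fully; the first 12 (by largest part) are:
14,1,1,1
13,2,1,1
12,3,1,1
12,2,2,1
11,4,1,1
11,3,2,1
11,2,2,2
10,5,1,1
10,4,2,1
10,3,3,1
10,3,2,2
9,5,2,1
…and 17 more, for 29 total.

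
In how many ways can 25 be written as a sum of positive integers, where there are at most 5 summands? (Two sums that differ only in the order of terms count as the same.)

There are 377 such partitions.

377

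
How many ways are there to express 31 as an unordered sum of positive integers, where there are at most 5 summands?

748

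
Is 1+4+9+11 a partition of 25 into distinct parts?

Yes

The parts sum to 25, and the condition 'all summands are distinct' holds.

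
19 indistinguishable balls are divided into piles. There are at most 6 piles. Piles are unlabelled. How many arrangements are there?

235

Systematic enumeration (by largest part, then next-largest, …) yields 235.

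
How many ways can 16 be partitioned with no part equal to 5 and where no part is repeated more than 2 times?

63

There are too many to list fully; the first 12 (by largest part) are:
16
15, 1
14, 2
14, 1, 1
13, 3
13, 2, 1
12, 4
12, 3, 1
12, 2, 2
12, 2, 1, 1
11, 4, 1
11, 3, 2
…and 51 more, for 63 total.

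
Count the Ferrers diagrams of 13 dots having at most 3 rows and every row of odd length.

6

The partitions of 13 that satisfy the conditions:
13
11, 1, 1
9, 3, 1
7, 5, 1
7, 3, 3
5, 5, 3
That's 6 in total.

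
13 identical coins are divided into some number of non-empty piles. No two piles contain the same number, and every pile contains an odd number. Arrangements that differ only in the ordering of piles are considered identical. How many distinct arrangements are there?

3

The partitions of 13 that satisfy the conditions:
13
9+3+1
7+5+1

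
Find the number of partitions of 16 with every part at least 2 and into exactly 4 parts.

15

They are:
10 + 2 + 2 + 2
9 + 3 + 2 + 2
8 + 4 + 2 + 2
8 + 3 + 3 + 2
7 + 5 + 2 + 2
7 + 4 + 3 + 2
7 + 3 + 3 + 3
6 + 6 + 2 + 2
6 + 5 + 3 + 2
6 + 4 + 4 + 2
6 + 4 + 3 + 3
5 + 5 + 4 + 2
5 + 5 + 3 + 3
5 + 4 + 4 + 3
4 + 4 + 4 + 4
That's 15 in total.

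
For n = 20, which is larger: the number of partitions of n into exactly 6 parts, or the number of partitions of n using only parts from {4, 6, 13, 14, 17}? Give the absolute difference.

Partitions of 20 into exactly 6 parts: 90.
Partitions of 20 using only parts from {4, 6, 13, 14, 17}: 3.
|90 − 3| = 87.

87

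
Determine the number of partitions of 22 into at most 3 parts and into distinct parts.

There are too many to list fully; the first 12 (by largest part) are:
22
21, 1
20, 2
19, 3
19, 2, 1
18, 4
18, 3, 1
17, 5
17, 4, 1
17, 3, 2
16, 6
16, 5, 1
…and 29 more, for 41 total.

41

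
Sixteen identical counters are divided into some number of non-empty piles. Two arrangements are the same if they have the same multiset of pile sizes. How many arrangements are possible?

231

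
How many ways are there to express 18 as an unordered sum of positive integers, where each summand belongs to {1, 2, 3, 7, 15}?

There are too many to list fully; the first 12 (by largest part) are:
15+3
15+2+1
15+1+1+1
7+7+3+1
7+7+2+2
7+7+2+1+1
7+7+1+1+1+1
7+3+3+3+2
7+3+3+3+1+1
7+3+3+2+2+1
7+3+3+2+1+1+1
7+3+3+1+1+1+1+1
…and 48 more, for 60 total.

60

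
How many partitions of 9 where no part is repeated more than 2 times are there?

They are:
9
8, 1
7, 2
7, 1, 1
6, 3
6, 2, 1
5, 4
5, 3, 1
5, 2, 2
5, 2, 1, 1
4, 4, 1
4, 3, 2
4, 3, 1, 1
4, 2, 2, 1
3, 3, 2, 1
3, 2, 2, 1, 1
Counting gives 16.

16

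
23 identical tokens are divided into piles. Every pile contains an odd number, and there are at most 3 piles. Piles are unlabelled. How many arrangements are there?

The partitions of 23 that satisfy the conditions:
23
21+1+1
19+3+1
17+5+1
17+3+3
15+7+1
15+5+3
13+9+1
13+7+3
13+5+5
11+11+1
11+9+3
11+7+5
9+9+5
9+7+7

15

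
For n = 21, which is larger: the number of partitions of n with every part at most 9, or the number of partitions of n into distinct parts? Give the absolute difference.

Partitions of 21 with every part at most 9: 598.
Partitions of 21 into distinct parts: 76.
|598 − 76| = 522.

522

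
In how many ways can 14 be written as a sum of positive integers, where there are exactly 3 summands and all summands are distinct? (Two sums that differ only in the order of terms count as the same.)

10

Enumerating:
1, 2, 11
1, 3, 10
1, 4, 9
2, 3, 9
1, 5, 8
2, 4, 8
1, 6, 7
2, 5, 7
3, 4, 7
3, 5, 6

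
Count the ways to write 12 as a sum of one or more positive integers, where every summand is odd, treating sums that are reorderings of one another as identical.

15

Enumerating:
1,11
3,9
1,1,1,9
5,7
1,1,3,7
1,1,1,1,1,7
1,1,5,5
1,3,3,5
1,1,1,1,3,5
1,1,1,1,1,1,1,5
3,3,3,3
1,1,1,3,3,3
1,1,1,1,1,1,3,3
1,1,1,1,1,1,1,1,1,3
1,1,1,1,1,1,1,1,1,1,1,1
That's 15 in total.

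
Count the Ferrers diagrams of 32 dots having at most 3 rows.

102

Direct enumeration gives 102 partitions.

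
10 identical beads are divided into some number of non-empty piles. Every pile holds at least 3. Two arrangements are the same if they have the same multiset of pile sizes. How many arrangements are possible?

Enumerating:
10
7+3
6+4
5+5
4+3+3
That's 5 in total.

5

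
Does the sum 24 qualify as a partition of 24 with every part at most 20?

No

The parts sum to 24, and the condition 'no summand exceeds 20' is violated.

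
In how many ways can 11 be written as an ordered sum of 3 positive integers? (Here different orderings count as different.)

45

A composition of 11 into 3 positive parts is chosen by placing 2 dividers among the 10 gaps between 11 units: C(10,2) = 45.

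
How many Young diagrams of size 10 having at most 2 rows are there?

6

They are:
10
9 + 1
8 + 2
7 + 3
6 + 4
5 + 5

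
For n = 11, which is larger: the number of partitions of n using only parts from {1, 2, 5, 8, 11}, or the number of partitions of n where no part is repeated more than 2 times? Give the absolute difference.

Partitions of 11 using only parts from {1, 2, 5, 8, 11}: 14.
Partitions of 11 where no part is repeated more than 2 times: 27.
|14 − 27| = 13.

13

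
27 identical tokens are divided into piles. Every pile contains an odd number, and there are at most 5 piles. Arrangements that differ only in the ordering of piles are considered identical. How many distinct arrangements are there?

57

There are too many to list fully; the first 12 (by largest part) are:
27
1 + 1 + 25
1 + 3 + 23
1 + 1 + 1 + 1 + 23
1 + 5 + 21
3 + 3 + 21
1 + 1 + 1 + 3 + 21
1 + 7 + 19
3 + 5 + 19
1 + 1 + 1 + 5 + 19
1 + 1 + 3 + 3 + 19
1 + 9 + 17
…and 45 more, for 57 total.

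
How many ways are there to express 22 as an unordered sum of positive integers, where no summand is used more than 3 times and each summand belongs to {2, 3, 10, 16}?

4

Listing the qualifying partitions of 22:
16+3+3
16+2+2+2
10+10+2
10+3+3+2+2+2
That's 4 in total.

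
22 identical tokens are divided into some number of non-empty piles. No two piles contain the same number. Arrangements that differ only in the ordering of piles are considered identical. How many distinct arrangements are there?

A full systematic count gives 89.

89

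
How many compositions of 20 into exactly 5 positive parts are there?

3876

By stars and bars with positive parts, the count is C(19,4) = 3876.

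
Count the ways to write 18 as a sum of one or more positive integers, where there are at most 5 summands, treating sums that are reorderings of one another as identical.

141

Systematic enumeration (by largest part, then next-largest, …) yields 141.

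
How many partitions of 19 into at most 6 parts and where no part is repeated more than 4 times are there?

Enumerating by decreasing first part gives 232 partitions in all.

232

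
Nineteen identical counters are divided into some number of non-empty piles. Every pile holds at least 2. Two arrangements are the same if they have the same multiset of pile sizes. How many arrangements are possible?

105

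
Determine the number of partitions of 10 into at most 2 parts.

Listing the qualifying partitions of 10:
10
1 + 9
2 + 8
3 + 7
4 + 6
5 + 5
That's 6 in total.

6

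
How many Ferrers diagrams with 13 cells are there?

101

Systematic enumeration (by largest part, then next-largest, …) yields 101.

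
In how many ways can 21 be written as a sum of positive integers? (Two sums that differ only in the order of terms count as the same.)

Enumerating by decreasing first part gives 792 partitions in all.

792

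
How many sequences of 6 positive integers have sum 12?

462

By stars and bars with positive parts, the count is C(11,5) = 462.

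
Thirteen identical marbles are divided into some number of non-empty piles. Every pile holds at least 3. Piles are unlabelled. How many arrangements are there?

Listing the qualifying partitions of 13:
13
10+3
9+4
8+5
7+6
7+3+3
6+4+3
5+5+3
5+4+4
4+3+3+3

10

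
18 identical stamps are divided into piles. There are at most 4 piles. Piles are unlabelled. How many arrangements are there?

84

Systematic enumeration (by largest part, then next-largest, …) yields 84.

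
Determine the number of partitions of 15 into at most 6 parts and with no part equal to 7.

92

Enumerating by decreasing first part gives 92 partitions in all.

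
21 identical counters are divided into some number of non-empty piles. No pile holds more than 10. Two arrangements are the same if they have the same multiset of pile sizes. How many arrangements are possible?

A full systematic count gives 653.

653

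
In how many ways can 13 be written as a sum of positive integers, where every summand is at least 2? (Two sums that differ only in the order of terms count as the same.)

They are:
13
2,11
3,10
4,9
2,2,9
5,8
2,3,8
6,7
2,4,7
3,3,7
2,2,2,7
2,5,6
3,4,6
2,2,3,6
3,5,5
4,4,5
2,2,4,5
2,3,3,5
2,2,2,2,5
2,3,4,4
3,3,3,4
2,2,2,3,4
2,2,3,3,3
2,2,2,2,2,3

24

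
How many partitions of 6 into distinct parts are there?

4

They are:
6
1 + 5
2 + 4
1 + 2 + 3
Counting gives 4.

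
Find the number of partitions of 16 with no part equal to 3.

130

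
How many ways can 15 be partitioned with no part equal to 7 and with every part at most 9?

135

A full systematic count gives 135.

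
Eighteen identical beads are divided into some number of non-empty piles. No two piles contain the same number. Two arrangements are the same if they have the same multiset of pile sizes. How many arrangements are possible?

46

A partial list (first 12 by largest part):
18
17, 1
16, 2
15, 3
15, 2, 1
14, 4
14, 3, 1
13, 5
13, 4, 1
13, 3, 2
12, 6
12, 5, 1
…and 34 more, for 46 total.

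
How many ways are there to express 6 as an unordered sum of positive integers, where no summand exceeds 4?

9

The partitions of 6 that satisfy the conditions:
2, 4
1, 1, 4
3, 3
1, 2, 3
1, 1, 1, 3
2, 2, 2
1, 1, 2, 2
1, 1, 1, 1, 2
1, 1, 1, 1, 1, 1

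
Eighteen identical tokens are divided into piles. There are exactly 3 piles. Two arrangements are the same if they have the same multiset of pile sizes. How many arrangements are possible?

27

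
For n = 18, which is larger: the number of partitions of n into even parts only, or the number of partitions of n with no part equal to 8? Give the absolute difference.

313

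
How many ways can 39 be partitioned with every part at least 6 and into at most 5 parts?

140

Counting exhaustively, 140 partitions satisfy the conditions.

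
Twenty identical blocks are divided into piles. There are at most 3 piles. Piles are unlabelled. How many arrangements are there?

There are too many to list fully; the first 12 (by largest part) are:
20
19 + 1
18 + 2
18 + 1 + 1
17 + 3
17 + 2 + 1
16 + 4
16 + 3 + 1
16 + 2 + 2
15 + 5
15 + 4 + 1
15 + 3 + 2
…and 32 more, for 44 total.

44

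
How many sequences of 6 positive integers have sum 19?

By stars and bars with positive parts, the count is C(18,5) = 8568.

8568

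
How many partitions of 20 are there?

There are 627 such partitions.

627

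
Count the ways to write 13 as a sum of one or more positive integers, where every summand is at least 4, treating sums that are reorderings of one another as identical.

They are:
13
9,4
8,5
7,6
5,4,4

5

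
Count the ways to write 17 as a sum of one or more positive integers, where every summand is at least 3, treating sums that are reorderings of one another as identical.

The partitions of 17 that satisfy the conditions:
17
14+3
13+4
12+5
11+6
11+3+3
10+7
10+4+3
9+8
9+5+3
9+4+4
8+6+3
8+5+4
8+3+3+3
7+7+3
7+6+4
7+5+5
7+4+3+3
6+6+5
6+5+3+3
6+4+4+3
5+5+4+3
5+4+4+4
5+3+3+3+3
4+4+3+3+3

25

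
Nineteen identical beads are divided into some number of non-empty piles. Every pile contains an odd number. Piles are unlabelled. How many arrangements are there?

54

A partial list (first 12 by largest part):
19
1+1+17
1+3+15
1+1+1+1+15
1+5+13
3+3+13
1+1+1+3+13
1+1+1+1+1+1+13
1+7+11
3+5+11
1+1+1+5+11
1+1+3+3+11
…and 42 more, for 54 total.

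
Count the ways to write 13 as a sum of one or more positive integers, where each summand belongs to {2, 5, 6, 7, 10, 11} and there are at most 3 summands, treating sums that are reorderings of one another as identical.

3

Listing the qualifying partitions of 13:
11, 2
7, 6
6, 5, 2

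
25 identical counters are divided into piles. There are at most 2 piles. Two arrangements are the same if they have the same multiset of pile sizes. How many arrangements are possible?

13

Enumerating:
25
1 + 24
2 + 23
3 + 22
4 + 21
5 + 20
6 + 19
7 + 18
8 + 17
9 + 16
10 + 15
11 + 14
12 + 13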